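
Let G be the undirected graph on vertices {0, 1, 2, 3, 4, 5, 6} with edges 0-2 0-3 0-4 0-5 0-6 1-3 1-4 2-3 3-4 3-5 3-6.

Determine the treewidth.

A width-2 tree decomposition is:
Bags: B1 = {0, 3, 4}  B2 = {0, 3, 6}  B3 = {0, 3, 5}  B4 = {1, 3, 4}  B5 = {0, 2, 3}
Tree: B1–B2, B1–B3, B1–B4, B2–B5
The largest bag has 3 vertices, giving width 2; this decomposition certifies tw(G) ≤ 2. For the lower bound, the 3 vertices {0, 2, 3} are pairwise adjacent, and any tree decomposition puts a clique entirely inside one bag — forcing width ≥ 2. The upper and lower bounds meet at 2, so that is the treewidth.

2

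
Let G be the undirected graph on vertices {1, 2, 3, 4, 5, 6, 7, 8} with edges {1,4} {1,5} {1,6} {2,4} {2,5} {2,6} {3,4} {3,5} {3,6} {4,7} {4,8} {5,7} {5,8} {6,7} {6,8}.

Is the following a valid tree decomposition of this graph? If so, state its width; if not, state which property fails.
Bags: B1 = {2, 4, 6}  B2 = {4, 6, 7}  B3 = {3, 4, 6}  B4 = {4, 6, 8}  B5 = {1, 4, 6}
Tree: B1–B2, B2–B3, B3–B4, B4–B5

A tree decomposition must satisfy three properties: every vertex lies in some bag; for every edge, both endpoints lie together in some bag; and for every vertex, the bags containing it form a connected subtree. Here vertex 5 appears in no bag, so the decomposition is invalid.

No — vertex 5 appears in no bag.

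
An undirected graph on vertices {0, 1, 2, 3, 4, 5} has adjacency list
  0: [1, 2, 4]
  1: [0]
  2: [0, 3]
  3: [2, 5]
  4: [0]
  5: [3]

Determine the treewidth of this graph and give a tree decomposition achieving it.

Treewidth 1.
One such decomposition:
Bags: B1 = {0, 2}  B2 = {0, 1}  B3 = {0, 4}  B4 = {2, 3}  B5 = {3, 5}
Tree: B1–B2, B1–B3, B1–B4, B4–B5

The largest bag has 2 vertices, giving width 1; this decomposition certifies tw(G) ≤ 1. G has an edge, so its treewidth is at least 1. The upper and lower bounds meet at 1, so that is the treewidth.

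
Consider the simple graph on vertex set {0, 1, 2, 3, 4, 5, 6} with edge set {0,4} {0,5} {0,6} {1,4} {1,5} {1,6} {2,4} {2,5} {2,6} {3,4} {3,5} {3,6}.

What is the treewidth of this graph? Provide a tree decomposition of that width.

Treewidth 3.
Bags: B1 = {3, 4, 5, 6}  B2 = {2, 4, 5, 6}  B3 = {0, 4, 5, 6}  B4 = {1, 4, 5, 6}
Tree: B1–B2, B2–B3, B3–B4

Each bag holds 4 vertices, so the decomposition has width 3, which upper-bounds the treewidth. For the lower bound: the 4 vertex sets {3,5}, {2,6}, {4}, {0} are disjoint, each induces a connected subgraph, and every pair is joined by at least one edge of G. Contracting each set to a single vertex therefore yields K_{4} as a minor, and since treewidth is minor-monotone, tw(G) ≥ tw(K_{4}) = 3. The upper and lower bounds meet at 3, so that is the treewidth.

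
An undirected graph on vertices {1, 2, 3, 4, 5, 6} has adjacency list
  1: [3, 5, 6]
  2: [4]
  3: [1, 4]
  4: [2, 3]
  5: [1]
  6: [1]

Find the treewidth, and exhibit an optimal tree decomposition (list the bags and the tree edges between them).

Treewidth 1.
One such decomposition:
Bags: B1 = {3, 4}  B2 = {1, 3}  B3 = {1, 5}  B4 = {1, 6}  B5 = {2, 4}
Tree: B1–B2, B2–B3, B2–B4, B1–B5

Every bag has size at most 2, so the width is 2 − 1 = 1 and tw(G) ≤ 1. G has an edge, so its treewidth is at least 1. Combining the bounds, tw(G) = 1.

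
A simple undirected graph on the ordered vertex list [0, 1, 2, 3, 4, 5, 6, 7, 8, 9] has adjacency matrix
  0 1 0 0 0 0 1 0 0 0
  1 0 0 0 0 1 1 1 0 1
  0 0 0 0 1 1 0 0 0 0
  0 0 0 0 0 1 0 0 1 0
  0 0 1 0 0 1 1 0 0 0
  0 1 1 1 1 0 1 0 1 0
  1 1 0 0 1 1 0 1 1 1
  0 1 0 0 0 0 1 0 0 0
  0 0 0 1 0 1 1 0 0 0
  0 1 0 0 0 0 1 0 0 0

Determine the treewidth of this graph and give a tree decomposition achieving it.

The largest bag has 3 vertices, giving width 2; this decomposition certifies tw(G) ≤ 2. On the other hand G contains the 3-clique {2, 4, 5}. A clique must lie in a single bag of any decomposition, so no decomposition can have width below 2. Therefore the treewidth is 2.

Treewidth 2.
One optimal decomposition is:
Bags: B1 = {1, 5, 6}  B2 = {1, 6, 9}  B3 = {5, 6, 8}  B4 = {1, 6, 7}  B5 = {4, 5, 6}  B6 = {3, 5, 8}  B7 = {2, 4, 5}  B8 = {0, 1, 6}
Tree: B1–B2, B1–B3, B1–B4, B1–B5, B3–B6, B5–B7, B4–B8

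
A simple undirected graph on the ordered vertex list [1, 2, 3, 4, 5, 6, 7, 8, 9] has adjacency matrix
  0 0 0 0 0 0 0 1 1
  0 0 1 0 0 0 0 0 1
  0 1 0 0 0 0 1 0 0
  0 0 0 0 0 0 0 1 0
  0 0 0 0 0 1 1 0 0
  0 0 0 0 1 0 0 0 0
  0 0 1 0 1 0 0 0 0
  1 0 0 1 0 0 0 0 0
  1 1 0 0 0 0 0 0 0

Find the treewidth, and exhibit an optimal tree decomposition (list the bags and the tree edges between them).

Treewidth 1.
Bags: B1 = {5, 6}  B2 = {5, 7}  B3 = {3, 7}  B4 = {2, 3}  B5 = {2, 9}  B6 = {1, 9}  B7 = {1, 8}  B8 = {4, 8}
Tree: B1–B2, B2–B3, B3–B4, B4–B5, B5–B6, B6–B7, B7–B8

Each bag holds 2 vertices, so the decomposition has width 1, which upper-bounds the treewidth. G has an edge, so its treewidth is at least 1. Therefore the treewidth is 1.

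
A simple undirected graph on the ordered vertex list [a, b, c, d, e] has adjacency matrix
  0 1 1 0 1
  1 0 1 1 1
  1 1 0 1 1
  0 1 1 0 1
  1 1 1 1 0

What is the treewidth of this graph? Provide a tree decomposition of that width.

Each bag holds 4 vertices, so the decomposition has width 3, which upper-bounds the treewidth. On the other hand G contains the 4-clique {b, c, d, e}. A clique must lie in a single bag of any decomposition, so no decomposition can have width below 3. Combining the bounds, tw(G) = 3.

Treewidth 3.
One such decomposition:
Bags: B1 = {b, c, d, e}  B2 = {a, b, c, e}
Tree: B1–B2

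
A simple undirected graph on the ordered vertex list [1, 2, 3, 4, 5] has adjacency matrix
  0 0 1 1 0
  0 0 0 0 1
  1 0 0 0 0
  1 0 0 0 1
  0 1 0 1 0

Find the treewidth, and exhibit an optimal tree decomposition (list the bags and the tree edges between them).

Every bag has size at most 2, so the width is 2 − 1 = 1 and tw(G) ≤ 1. Since G has at least one edge (e.g. 5–4), it is not an edgeless graph, so tw(G) ≥ 1. Hence tw(G) = 1 exactly.

Treewidth 1.
One such decomposition:
Bags: B1 = {4, 5}  B2 = {1, 4}  B3 = {1, 3}  B4 = {2, 5}
Tree: B1–B2, B2–B3, B1–B4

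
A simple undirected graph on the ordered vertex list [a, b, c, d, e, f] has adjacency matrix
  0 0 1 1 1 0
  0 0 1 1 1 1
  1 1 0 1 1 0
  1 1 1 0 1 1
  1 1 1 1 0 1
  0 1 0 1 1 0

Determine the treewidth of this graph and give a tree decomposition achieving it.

Treewidth 3.
One such decomposition:
Bags: B1 = {b, d, e, f}  B2 = {b, c, d, e}  B3 = {a, c, d, e}
Tree: B1–B2, B2–B3

Every bag has size at most 4, so the width is 4 − 1 = 3 and tw(G) ≤ 3. Conversely, {a, c, d, e} is a clique of size 4, and the vertices of any clique must share a bag in every tree decomposition; so some bag has ≥ 4 vertices and tw(G) ≥ 3. The upper and lower bounds meet at 3, so that is the treewidth.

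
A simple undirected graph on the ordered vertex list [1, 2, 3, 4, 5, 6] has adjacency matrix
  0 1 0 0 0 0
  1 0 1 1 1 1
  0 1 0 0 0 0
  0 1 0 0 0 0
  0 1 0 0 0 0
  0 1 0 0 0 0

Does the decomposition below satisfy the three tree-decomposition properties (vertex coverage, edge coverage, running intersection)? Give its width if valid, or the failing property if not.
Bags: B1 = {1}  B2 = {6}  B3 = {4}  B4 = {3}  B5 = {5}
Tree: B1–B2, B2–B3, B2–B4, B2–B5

No — vertex 2 appears in no bag.

A tree decomposition must satisfy three properties: every vertex lies in some bag; for every edge, both endpoints lie together in some bag; and for every vertex, the bags containing it form a connected subtree. Here vertex 2 appears in no bag, so the decomposition is invalid.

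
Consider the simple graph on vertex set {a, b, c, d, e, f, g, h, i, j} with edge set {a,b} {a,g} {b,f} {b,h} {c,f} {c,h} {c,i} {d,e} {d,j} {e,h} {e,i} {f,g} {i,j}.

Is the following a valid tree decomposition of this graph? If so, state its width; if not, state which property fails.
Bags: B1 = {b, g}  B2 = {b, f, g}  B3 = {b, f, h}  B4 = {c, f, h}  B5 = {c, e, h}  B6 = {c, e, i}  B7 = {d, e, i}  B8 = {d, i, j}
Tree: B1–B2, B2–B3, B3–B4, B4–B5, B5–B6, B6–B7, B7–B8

No — vertex a appears in no bag.

A tree decomposition must satisfy three properties: every vertex lies in some bag; for every edge, both endpoints lie together in some bag; and for every vertex, the bags containing it form a connected subtree. Here vertex a appears in no bag, so the decomposition is invalid.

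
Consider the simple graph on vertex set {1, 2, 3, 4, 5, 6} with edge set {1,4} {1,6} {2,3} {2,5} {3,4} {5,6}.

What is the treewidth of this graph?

2

A width-2 tree decomposition is:
Bags: B1 = {1, 4, 6}  B2 = {3, 4, 6}  B3 = {2, 3, 6}  B4 = {2, 5, 6}
Tree: B1–B2, B2–B3, B3–B4
The largest bag has 3 vertices, giving width 2; this decomposition certifies tw(G) ≤ 2. Since 6–1–4–3–2–5–6 is a cycle in G, G is not acyclic. Forests are exactly the graphs of treewidth ≤ 1, so tw(G) ≥ 2. The upper and lower bounds meet at 2, so that is the treewidth.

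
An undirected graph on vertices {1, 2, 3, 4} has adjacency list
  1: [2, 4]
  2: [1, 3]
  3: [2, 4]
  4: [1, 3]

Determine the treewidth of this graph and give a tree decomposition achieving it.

Treewidth 2.
One optimal decomposition is:
Bags: B1 = {1, 3, 4}  B2 = {1, 2, 3}
Tree: B1–B2

Every bag has size at most 3, so the width is 3 − 1 = 2 and tw(G) ≤ 2. For the lower bound, G contains the cycle 3–4–1–2–3, so G is not a forest; only forests have treewidth ≤ 1, hence tw(G) ≥ 2. Therefore the treewidth is 2.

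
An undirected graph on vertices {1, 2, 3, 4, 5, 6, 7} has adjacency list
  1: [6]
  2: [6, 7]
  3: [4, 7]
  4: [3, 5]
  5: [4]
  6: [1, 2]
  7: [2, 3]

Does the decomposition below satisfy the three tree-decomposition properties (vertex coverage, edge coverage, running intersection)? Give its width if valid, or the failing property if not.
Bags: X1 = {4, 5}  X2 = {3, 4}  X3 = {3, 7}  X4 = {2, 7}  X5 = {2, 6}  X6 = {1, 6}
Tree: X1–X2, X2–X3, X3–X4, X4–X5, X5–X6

Every vertex of G appears in some bag (union = {1, 2, 3, 4, 5, 6, 7}); every edge is covered by a bag; and for each vertex v the set of bags containing v is connected in the bag tree. The decomposition is therefore valid. The largest bag has 2 vertices, so the width is 1.

Yes; width 1.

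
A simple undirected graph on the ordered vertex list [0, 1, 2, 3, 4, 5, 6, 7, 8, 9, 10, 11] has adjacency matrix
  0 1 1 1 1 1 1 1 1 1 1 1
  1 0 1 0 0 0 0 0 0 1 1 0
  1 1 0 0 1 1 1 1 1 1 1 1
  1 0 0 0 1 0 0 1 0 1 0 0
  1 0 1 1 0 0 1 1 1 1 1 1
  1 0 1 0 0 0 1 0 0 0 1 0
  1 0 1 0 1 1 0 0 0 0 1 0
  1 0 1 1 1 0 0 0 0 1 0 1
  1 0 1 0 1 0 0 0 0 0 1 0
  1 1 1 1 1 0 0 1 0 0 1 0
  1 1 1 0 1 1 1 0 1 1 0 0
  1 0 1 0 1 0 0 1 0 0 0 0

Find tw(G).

A width-4 tree decomposition is:
Bags: B1 = {0, 1, 2, 9, 10}  B2 = {0, 2, 4, 9, 10}  B3 = {0, 2, 4, 6, 10}  B4 = {0, 2, 5, 6, 10}  B5 = {0, 2, 4, 7, 9}  B6 = {0, 2, 4, 7, 11}  B7 = {0, 2, 4, 8, 10}  B8 = {0, 3, 4, 7, 9}
Tree: B1–B2, B2–B3, B3–B4, B2–B5, B5–B6, B2–B7, B5–B8
The largest bag has 5 vertices, giving width 4; this decomposition certifies tw(G) ≤ 4. Conversely, {0, 1, 2, 9, 10} is a clique of size 5, and the vertices of any clique must share a bag in every tree decomposition; so some bag has ≥ 5 vertices and tw(G) ≥ 4. Therefore the treewidth is 4.

4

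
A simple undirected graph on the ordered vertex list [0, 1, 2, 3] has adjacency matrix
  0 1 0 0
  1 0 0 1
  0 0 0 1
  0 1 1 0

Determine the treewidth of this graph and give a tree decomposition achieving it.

Treewidth 1.
One such decomposition:
Bags: B1 = {0, 1}  B2 = {1, 3}  B3 = {2, 3}
Tree: B1–B2, B2–B3

Each bag holds 2 vertices, so the decomposition has width 1, which upper-bounds the treewidth. G has an edge, so its treewidth is at least 1. Therefore the treewidth is 1.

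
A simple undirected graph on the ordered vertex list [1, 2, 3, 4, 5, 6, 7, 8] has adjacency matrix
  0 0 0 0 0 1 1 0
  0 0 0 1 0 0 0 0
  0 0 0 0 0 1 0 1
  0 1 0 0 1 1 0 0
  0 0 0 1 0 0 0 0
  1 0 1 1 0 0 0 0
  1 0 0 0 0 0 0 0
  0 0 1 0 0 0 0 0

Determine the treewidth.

A width-1 tree decomposition is:
Bags: B1 = {3, 6}  B2 = {3, 8}  B3 = {1, 6}  B4 = {4, 6}  B5 = {4, 5}  B6 = {1, 7}  B7 = {2, 4}
Tree: B1–B2, B1–B3, B1–B4, B4–B5, B3–B6, B5–B7
Every bag has size at most 2, so the width is 2 − 1 = 1 and tw(G) ≤ 1. Since G has at least one edge (e.g. 3–6), it is not an edgeless graph, so tw(G) ≥ 1. Hence tw(G) = 1 exactly.

1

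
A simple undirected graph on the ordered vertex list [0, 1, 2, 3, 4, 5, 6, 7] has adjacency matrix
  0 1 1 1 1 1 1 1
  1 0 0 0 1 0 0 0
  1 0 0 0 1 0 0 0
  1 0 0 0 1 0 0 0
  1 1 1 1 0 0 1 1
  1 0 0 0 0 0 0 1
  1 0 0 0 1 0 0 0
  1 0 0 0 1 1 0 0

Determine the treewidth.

2

A width-2 tree decomposition is:
Bags: B1 = {0, 1, 4}  B2 = {0, 2, 4}  B3 = {0, 3, 4}  B4 = {0, 4, 7}  B5 = {0, 5, 7}  B6 = {0, 4, 6}
Tree: B1–B2, B2–B3, B2–B4, B4–B5, B2–B6
Each bag holds 3 vertices, so the decomposition has width 2, which upper-bounds the treewidth. On the other hand G contains the 3-clique {0, 1, 4}. A clique must lie in a single bag of any decomposition, so no decomposition can have width below 2. Hence tw(G) = 2 exactly.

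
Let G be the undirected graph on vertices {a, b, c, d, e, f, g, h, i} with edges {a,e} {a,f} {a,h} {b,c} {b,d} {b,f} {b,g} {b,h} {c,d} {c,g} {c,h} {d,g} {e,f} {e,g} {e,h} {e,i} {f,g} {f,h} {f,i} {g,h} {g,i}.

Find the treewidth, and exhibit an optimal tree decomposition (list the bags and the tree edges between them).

Every bag has size at most 4, so the width is 4 − 1 = 3 and tw(G) ≤ 3. On the other hand G contains the 4-clique {b, c, d, g}. A clique must lie in a single bag of any decomposition, so no decomposition can have width below 3. Therefore the treewidth is 3.

Treewidth 3.
One optimal decomposition is:
Bags: B1 = {b, c, g, h}  B2 = {b, f, g, h}  B3 = {e, f, g, h}  B4 = {b, c, d, g}  B5 = {a, e, f, h}  B6 = {e, f, g, i}
Tree: B1–B2, B2–B3, B1–B4, B3–B5, B3–B6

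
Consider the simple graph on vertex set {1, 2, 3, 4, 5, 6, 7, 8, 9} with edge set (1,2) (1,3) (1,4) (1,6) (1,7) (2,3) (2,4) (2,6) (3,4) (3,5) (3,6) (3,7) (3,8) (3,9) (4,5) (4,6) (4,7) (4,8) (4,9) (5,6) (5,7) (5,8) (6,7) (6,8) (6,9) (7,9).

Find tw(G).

A width-4 tree decomposition is:
Bags: B1 = {3, 4, 6, 7, 9}  B2 = {3, 4, 5, 6, 7}  B3 = {1, 3, 4, 6, 7}  B4 = {1, 2, 3, 4, 6}  B5 = {3, 4, 5, 6, 8}
Tree: B1–B2, B2–B3, B3–B4, B2–B5
Each bag holds 5 vertices, so the decomposition has width 4, which upper-bounds the treewidth. On the other hand G contains the 5-clique {3, 4, 5, 6, 8}. A clique must lie in a single bag of any decomposition, so no decomposition can have width below 4. Hence tw(G) = 4 exactly.

4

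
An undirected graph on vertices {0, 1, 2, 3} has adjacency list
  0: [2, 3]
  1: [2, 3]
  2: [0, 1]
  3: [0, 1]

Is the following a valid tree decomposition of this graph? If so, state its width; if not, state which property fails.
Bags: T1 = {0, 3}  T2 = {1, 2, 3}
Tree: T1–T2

A tree decomposition must satisfy three properties: every vertex lies in some bag; for every edge, both endpoints lie together in some bag; and for every vertex, the bags containing it form a connected subtree. Here edge (2,0) lies in no bag, so the decomposition is invalid.

No — edge (2,0) lies in no bag.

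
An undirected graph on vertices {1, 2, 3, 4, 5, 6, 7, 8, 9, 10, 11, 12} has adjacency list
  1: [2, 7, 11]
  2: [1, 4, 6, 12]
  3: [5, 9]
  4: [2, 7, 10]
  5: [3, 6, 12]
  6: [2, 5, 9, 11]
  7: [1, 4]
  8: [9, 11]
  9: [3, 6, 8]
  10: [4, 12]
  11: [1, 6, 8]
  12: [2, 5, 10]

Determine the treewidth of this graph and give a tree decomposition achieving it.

Each bag holds 4 vertices, so the decomposition has width 3, which upper-bounds the treewidth. For the lower bound: the 4 vertex sets {4,7,10}, {12}, {2}, {1,5,6,11} are disjoint, each induces a connected subgraph, and every pair is joined by at least one edge of G. Contracting each set to a single vertex therefore yields K_{4} as a minor, and since treewidth is minor-monotone, tw(G) ≥ tw(K_{4}) = 3. Therefore the treewidth is 3.

Treewidth 3.
One optimal decomposition is:
Bags: B1 = {4, 7, 10, 12}  B2 = {2, 4, 7, 12}  B3 = {1, 2, 7, 12}  B4 = {1, 2, 5, 12}  B5 = {1, 2, 5, 6}  B6 = {1, 5, 6, 11}  B7 = {3, 5, 6, 11}  B8 = {3, 6, 9, 11}  B9 = {3, 8, 9, 11}
Tree: B1–B2, B2–B3, B3–B4, B4–B5, B5–B6, B6–B7, B7–B8, B8–B9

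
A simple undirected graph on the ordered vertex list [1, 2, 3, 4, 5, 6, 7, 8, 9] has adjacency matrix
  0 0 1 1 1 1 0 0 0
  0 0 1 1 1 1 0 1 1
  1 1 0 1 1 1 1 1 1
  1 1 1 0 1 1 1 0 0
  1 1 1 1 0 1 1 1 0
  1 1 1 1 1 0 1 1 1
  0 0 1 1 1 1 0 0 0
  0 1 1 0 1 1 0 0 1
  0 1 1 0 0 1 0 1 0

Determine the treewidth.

A width-4 tree decomposition is:
Bags: B1 = {2, 3, 4, 5, 6}  B2 = {3, 4, 5, 6, 7}  B3 = {2, 3, 5, 6, 8}  B4 = {2, 3, 6, 8, 9}  B5 = {1, 3, 4, 5, 6}
Tree: B1–B2, B1–B3, B3–B4, B2–B5
The largest bag has 5 vertices, giving width 4; this decomposition certifies tw(G) ≤ 4. For the lower bound, the 5 vertices {2, 3, 6, 8, 9} are pairwise adjacent, and any tree decomposition puts a clique entirely inside one bag — forcing width ≥ 4. Combining the bounds, tw(G) = 4.

4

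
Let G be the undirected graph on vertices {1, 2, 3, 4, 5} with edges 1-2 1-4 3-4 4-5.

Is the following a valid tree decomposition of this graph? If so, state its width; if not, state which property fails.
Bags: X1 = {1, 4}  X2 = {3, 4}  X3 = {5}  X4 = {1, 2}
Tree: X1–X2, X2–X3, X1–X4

No — edge (4,5) lies in no bag.

A tree decomposition must satisfy three properties: every vertex lies in some bag; for every edge, both endpoints lie together in some bag; and for every vertex, the bags containing it form a connected subtree. Here edge (4,5) lies in no bag, so the decomposition is invalid.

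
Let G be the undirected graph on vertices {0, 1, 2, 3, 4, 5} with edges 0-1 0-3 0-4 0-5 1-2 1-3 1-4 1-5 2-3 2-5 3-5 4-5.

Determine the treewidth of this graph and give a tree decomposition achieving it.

Treewidth 3.
One such decomposition:
Bags: B1 = {0, 1, 4, 5}  B2 = {0, 1, 3, 5}  B3 = {1, 2, 3, 5}
Tree: B1–B2, B2–B3

Every bag has size at most 4, so the width is 4 − 1 = 3 and tw(G) ≤ 3. Conversely, {0, 1, 3, 5} is a clique of size 4, and the vertices of any clique must share a bag in every tree decomposition; so some bag has ≥ 4 vertices and tw(G) ≥ 3. Therefore the treewidth is 3.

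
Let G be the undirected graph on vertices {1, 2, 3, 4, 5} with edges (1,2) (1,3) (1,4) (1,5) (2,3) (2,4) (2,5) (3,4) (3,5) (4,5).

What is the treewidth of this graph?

4

A width-4 tree decomposition is:
Bags: B1 = {1, 2, 3, 4, 5}
Tree: (single bag)
A single bag containing all 5 vertices is trivially a valid decomposition of width 4. For the lower bound, the 5 vertices {1, 2, 3, 4, 5} are pairwise adjacent, and any tree decomposition puts a clique entirely inside one bag — forcing width ≥ 4. The upper and lower bounds meet at 4, so that is the treewidth.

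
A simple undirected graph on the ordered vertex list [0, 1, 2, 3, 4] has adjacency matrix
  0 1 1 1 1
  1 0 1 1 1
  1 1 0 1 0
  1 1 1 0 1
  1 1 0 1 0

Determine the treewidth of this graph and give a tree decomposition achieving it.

The largest bag has 4 vertices, giving width 3; this decomposition certifies tw(G) ≤ 3. On the other hand G contains the 4-clique {0, 1, 2, 3}. A clique must lie in a single bag of any decomposition, so no decomposition can have width below 3. Therefore the treewidth is 3.

Treewidth 3.
One such decomposition:
Bags: B1 = {0, 1, 3, 4}  B2 = {0, 1, 2, 3}
Tree: B1–B2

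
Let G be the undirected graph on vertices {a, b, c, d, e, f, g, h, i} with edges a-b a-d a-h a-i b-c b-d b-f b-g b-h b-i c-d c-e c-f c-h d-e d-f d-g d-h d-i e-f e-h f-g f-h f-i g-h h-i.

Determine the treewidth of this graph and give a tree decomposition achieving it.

Treewidth 4.
Bags: B1 = {b, c, d, f, h}  B2 = {b, d, f, g, h}  B3 = {b, d, f, h, i}  B4 = {c, d, e, f, h}  B5 = {a, b, d, h, i}
Tree: B1–B2, B1–B3, B1–B4, B3–B5

The largest bag has 5 vertices, giving width 4; this decomposition certifies tw(G) ≤ 4. For the lower bound, the 5 vertices {a, b, d, h, i} are pairwise adjacent, and any tree decomposition puts a clique entirely inside one bag — forcing width ≥ 4. Combining the bounds, tw(G) = 4.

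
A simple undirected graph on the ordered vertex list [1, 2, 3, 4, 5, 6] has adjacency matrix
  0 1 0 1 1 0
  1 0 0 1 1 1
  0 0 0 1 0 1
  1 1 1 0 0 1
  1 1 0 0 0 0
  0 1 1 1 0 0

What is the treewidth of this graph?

A width-2 tree decomposition is:
Bags: B1 = {2, 4, 6}  B2 = {3, 4, 6}  B3 = {1, 2, 4}  B4 = {1, 2, 5}
Tree: B1–B2, B1–B3, B3–B4
The largest bag has 3 vertices, giving width 2; this decomposition certifies tw(G) ≤ 2. On the other hand G contains the 3-clique {1, 2, 4}. A clique must lie in a single bag of any decomposition, so no decomposition can have width below 2. Hence tw(G) = 2 exactly.

2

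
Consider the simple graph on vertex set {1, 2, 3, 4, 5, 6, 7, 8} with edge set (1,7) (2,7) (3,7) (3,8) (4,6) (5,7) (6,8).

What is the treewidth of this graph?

A width-1 tree decomposition is:
Bags: B1 = {3, 7}  B2 = {3, 8}  B3 = {6, 8}  B4 = {2, 7}  B5 = {5, 7}  B6 = {1, 7}  B7 = {4, 6}
Tree: B1–B2, B2–B3, B1–B4, B4–B5, B1–B6, B3–B7
Each bag holds 2 vertices, so the decomposition has width 1, which upper-bounds the treewidth. G has an edge, so its treewidth is at least 1. Therefore the treewidth is 1.

1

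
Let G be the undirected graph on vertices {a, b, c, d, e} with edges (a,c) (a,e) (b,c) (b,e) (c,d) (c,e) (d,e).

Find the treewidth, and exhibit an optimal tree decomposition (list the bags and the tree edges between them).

Every bag has size at most 3, so the width is 3 − 1 = 2 and tw(G) ≤ 2. For the lower bound, the 3 vertices {c, d, e} are pairwise adjacent, and any tree decomposition puts a clique entirely inside one bag — forcing width ≥ 2. Hence tw(G) = 2 exactly.

Treewidth 2.
One such decomposition:
Bags: B1 = {a, c, e}  B2 = {b, c, e}  B3 = {c, d, e}
Tree: B1–B2, B2–B3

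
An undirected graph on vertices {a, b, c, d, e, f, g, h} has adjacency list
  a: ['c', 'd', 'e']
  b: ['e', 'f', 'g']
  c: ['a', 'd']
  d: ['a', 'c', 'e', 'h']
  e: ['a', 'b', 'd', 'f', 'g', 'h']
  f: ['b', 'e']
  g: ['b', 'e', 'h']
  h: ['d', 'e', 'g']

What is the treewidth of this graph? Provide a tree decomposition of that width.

The largest bag has 3 vertices, giving width 2; this decomposition certifies tw(G) ≤ 2. Conversely, {d, e, h} is a clique of size 3, and the vertices of any clique must share a bag in every tree decomposition; so some bag has ≥ 3 vertices and tw(G) ≥ 2. Combining the bounds, tw(G) = 2.

Treewidth 2.
One such decomposition:
Bags: B1 = {b, e, f}  B2 = {b, e, g}  B3 = {e, g, h}  B4 = {d, e, h}  B5 = {a, d, e}  B6 = {a, c, d}
Tree: B1–B2, B2–B3, B3–B4, B4–B5, B5–B6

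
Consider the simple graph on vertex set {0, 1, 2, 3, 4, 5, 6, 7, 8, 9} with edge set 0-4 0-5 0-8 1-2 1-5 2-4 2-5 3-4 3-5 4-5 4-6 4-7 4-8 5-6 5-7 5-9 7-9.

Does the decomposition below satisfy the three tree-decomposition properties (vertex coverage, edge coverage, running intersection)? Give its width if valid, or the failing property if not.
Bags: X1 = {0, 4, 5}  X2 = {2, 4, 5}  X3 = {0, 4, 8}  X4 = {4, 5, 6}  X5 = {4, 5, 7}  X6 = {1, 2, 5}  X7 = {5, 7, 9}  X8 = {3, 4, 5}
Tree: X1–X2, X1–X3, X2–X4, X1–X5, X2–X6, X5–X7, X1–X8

Vertex coverage: the bags together contain {0, 1, 2, 3, 4, 5, 6, 7, 8, 9}, the full vertex set. Edge coverage: each edge of G has both endpoints in at least one bag. Running intersection: for every vertex, the bags containing it form a connected subtree. All three properties hold, so this is a valid tree decomposition of width max|bag| − 1 = 2, and hence tw(G) ≤ 2.

Yes; width 2.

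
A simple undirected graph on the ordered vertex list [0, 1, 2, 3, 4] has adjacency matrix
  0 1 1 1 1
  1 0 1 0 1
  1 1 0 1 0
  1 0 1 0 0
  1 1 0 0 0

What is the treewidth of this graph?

A width-2 tree decomposition is:
Bags: B1 = {0, 1, 4}  B2 = {0, 1, 2}  B3 = {0, 2, 3}
Tree: B1–B2, B2–B3
Every bag has size at most 3, so the width is 3 − 1 = 2 and tw(G) ≤ 2. On the other hand G contains the 3-clique {0, 1, 2}. A clique must lie in a single bag of any decomposition, so no decomposition can have width below 2. Combining the bounds, tw(G) = 2.

2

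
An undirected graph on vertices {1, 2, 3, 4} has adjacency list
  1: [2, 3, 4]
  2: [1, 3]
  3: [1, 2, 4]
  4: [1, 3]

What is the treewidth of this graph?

2

A width-2 tree decomposition is:
Bags: B1 = {1, 2, 3}  B2 = {1, 3, 4}
Tree: B1–B2
Every bag has size at most 3, so the width is 3 − 1 = 2 and tw(G) ≤ 2. Conversely, {1, 2, 3} is a clique of size 3, and the vertices of any clique must share a bag in every tree decomposition; so some bag has ≥ 3 vertices and tw(G) ≥ 2. Hence tw(G) = 2 exactly.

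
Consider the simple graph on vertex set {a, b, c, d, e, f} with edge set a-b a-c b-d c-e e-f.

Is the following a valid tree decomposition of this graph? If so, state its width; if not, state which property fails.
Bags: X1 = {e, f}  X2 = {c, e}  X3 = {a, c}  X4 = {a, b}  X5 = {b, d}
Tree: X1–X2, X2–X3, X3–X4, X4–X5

Yes; width 1.

Checking the three conditions: (i) the bags cover all of {a, b, c, d, e, f}; (ii) for each edge, some bag contains both endpoints; (iii) the bags containing any fixed vertex form a subtree. All hold, so the decomposition is valid with width 2 − 1 = 1.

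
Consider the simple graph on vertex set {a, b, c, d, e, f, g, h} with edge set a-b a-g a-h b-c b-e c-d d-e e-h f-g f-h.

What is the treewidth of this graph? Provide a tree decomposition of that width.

Treewidth 2.
One optimal decomposition is:
Bags: B1 = {b, c, d}  B2 = {b, d, e}  B3 = {a, b, e}  B4 = {a, e, h}  B5 = {a, g, h}  B6 = {f, g, h}
Tree: B1–B2, B2–B3, B3–B4, B4–B5, B5–B6

Each bag holds 3 vertices, so the decomposition has width 2, which upper-bounds the treewidth. Since c–d–e–b–c is a cycle in G, G is not acyclic. Forests are exactly the graphs of treewidth ≤ 1, so tw(G) ≥ 2. The upper and lower bounds meet at 2, so that is the treewidth.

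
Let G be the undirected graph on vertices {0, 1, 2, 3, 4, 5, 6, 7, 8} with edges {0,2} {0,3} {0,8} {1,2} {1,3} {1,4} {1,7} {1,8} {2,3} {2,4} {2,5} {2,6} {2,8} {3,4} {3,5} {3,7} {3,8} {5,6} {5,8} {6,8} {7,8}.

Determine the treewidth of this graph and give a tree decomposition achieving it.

Treewidth 3.
One such decomposition:
Bags: B1 = {1, 3, 7, 8}  B2 = {1, 2, 3, 8}  B3 = {2, 3, 5, 8}  B4 = {0, 2, 3, 8}  B5 = {2, 5, 6, 8}  B6 = {1, 2, 3, 4}
Tree: B1–B2, B2–B3, B2–B4, B3–B5, B2–B6

Every bag has size at most 4, so the width is 4 − 1 = 3 and tw(G) ≤ 3. On the other hand G contains the 4-clique {0, 2, 3, 8}. A clique must lie in a single bag of any decomposition, so no decomposition can have width below 3. The upper and lower bounds meet at 3, so that is the treewidth.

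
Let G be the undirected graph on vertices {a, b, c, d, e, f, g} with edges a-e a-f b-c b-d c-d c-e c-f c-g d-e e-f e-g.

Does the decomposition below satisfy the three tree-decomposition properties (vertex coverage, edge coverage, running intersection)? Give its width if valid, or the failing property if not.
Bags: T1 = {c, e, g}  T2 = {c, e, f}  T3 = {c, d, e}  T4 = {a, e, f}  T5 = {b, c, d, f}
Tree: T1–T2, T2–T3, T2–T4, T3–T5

No — bags containing vertex f are not connected in the tree.

A tree decomposition must satisfy three properties: every vertex lies in some bag; for every edge, both endpoints lie together in some bag; and for every vertex, the bags containing it form a connected subtree. Here bags containing vertex f are not connected in the tree, so the decomposition is invalid.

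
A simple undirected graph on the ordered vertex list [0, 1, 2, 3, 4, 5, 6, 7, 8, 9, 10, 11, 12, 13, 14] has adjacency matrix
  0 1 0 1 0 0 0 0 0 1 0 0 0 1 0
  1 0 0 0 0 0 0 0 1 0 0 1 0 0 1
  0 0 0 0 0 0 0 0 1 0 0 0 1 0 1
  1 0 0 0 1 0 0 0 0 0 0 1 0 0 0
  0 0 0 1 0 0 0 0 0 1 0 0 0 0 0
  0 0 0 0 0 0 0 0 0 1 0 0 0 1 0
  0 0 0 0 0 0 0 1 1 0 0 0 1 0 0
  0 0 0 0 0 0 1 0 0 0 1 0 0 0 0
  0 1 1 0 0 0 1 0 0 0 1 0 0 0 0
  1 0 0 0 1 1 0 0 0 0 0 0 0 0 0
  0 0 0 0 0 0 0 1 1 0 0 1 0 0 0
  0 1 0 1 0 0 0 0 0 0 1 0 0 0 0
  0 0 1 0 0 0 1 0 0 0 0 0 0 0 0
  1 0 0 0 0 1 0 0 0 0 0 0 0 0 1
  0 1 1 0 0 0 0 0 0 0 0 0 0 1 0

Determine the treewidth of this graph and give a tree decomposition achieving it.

Treewidth 3.
Bags: B1 = {6, 7, 10, 12}  B2 = {6, 8, 10, 12}  B3 = {2, 8, 10, 12}  B4 = {2, 8, 10, 11}  B5 = {1, 2, 8, 11}  B6 = {1, 2, 11, 14}  B7 = {1, 3, 11, 14}  B8 = {0, 1, 3, 14}  B9 = {0, 3, 13, 14}  B10 = {0, 3, 4, 13}  B11 = {0, 4, 9, 13}  B12 = {4, 5, 9, 13}
Tree: B1–B2, B2–B3, B3–B4, B4–B5, B5–B6, B6–B7, B7–B8, B8–B9, B9–B10, B10–B11, B11–B12

Each bag holds 4 vertices, so the decomposition has width 3, which upper-bounds the treewidth. For the lower bound: the 4 vertex sets {6,7,12}, {10}, {8}, {1,2,11,14} are disjoint, each induces a connected subgraph, and every pair is joined by at least one edge of G. Contracting each set to a single vertex therefore yields K_{4} as a minor, and since treewidth is minor-monotone, tw(G) ≥ tw(K_{4}) = 3. The upper and lower bounds meet at 3, so that is the treewidth.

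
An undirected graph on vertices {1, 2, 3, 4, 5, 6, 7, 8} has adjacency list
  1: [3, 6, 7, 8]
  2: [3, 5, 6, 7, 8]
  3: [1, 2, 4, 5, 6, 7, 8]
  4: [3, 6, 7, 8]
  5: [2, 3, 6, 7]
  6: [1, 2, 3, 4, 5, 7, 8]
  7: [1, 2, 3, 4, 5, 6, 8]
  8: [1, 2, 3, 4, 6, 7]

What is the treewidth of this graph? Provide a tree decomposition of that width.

Treewidth 4.
Bags: B1 = {1, 3, 6, 7, 8}  B2 = {2, 3, 6, 7, 8}  B3 = {3, 4, 6, 7, 8}  B4 = {2, 3, 5, 6, 7}
Tree: B1–B2, B2–B3, B2–B4

Every bag has size at most 5, so the width is 5 − 1 = 4 and tw(G) ≤ 4. Conversely, {1, 3, 6, 7, 8} is a clique of size 5, and the vertices of any clique must share a bag in every tree decomposition; so some bag has ≥ 5 vertices and tw(G) ≥ 4. Hence tw(G) = 4 exactly.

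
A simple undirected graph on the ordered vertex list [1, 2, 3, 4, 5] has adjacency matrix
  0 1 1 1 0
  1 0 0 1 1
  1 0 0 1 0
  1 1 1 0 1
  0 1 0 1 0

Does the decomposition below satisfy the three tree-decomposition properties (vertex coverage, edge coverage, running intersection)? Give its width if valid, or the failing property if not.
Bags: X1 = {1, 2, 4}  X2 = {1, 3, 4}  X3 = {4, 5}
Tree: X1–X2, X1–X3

A tree decomposition must satisfy three properties: every vertex lies in some bag; for every edge, both endpoints lie together in some bag; and for every vertex, the bags containing it form a connected subtree. Here edge (2,5) lies in no bag, so the decomposition is invalid.

No — edge (2,5) lies in no bag.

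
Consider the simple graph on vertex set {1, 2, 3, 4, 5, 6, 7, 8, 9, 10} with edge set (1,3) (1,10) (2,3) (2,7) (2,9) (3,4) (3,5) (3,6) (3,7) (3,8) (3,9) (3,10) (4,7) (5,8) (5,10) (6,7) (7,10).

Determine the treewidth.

2

A width-2 tree decomposition is:
Bags: B1 = {3, 7, 10}  B2 = {2, 3, 7}  B3 = {1, 3, 10}  B4 = {2, 3, 9}  B5 = {3, 6, 7}  B6 = {3, 4, 7}  B7 = {3, 5, 10}  B8 = {3, 5, 8}
Tree: B1–B2, B1–B3, B2–B4, B2–B5, B5–B6, B3–B7, B7–B8
Each bag holds 3 vertices, so the decomposition has width 2, which upper-bounds the treewidth. On the other hand G contains the 3-clique {1, 3, 10}. A clique must lie in a single bag of any decomposition, so no decomposition can have width below 2. Combining the bounds, tw(G) = 2.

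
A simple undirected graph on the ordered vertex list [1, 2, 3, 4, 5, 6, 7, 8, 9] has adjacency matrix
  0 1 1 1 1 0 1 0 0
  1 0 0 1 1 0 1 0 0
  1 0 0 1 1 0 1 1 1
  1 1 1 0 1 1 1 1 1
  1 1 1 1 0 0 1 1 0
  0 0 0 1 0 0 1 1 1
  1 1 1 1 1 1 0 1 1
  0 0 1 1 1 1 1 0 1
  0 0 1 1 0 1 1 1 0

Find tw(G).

4

A width-4 tree decomposition is:
Bags: B1 = {3, 4, 7, 8, 9}  B2 = {3, 4, 5, 7, 8}  B3 = {1, 3, 4, 5, 7}  B4 = {1, 2, 4, 5, 7}  B5 = {4, 6, 7, 8, 9}
Tree: B1–B2, B2–B3, B3–B4, B1–B5
Every bag has size at most 5, so the width is 5 − 1 = 4 and tw(G) ≤ 4. On the other hand G contains the 5-clique {1, 2, 4, 5, 7}. A clique must lie in a single bag of any decomposition, so no decomposition can have width below 4. Therefore the treewidth is 4.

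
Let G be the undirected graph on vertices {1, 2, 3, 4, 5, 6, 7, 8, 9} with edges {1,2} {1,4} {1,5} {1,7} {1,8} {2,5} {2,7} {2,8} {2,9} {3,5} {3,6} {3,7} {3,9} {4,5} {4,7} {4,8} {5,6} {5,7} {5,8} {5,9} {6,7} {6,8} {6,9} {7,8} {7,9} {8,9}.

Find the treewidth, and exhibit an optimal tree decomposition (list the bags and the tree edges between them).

Treewidth 4.
One such decomposition:
Bags: B1 = {3, 5, 6, 7, 9}  B2 = {5, 6, 7, 8, 9}  B3 = {2, 5, 7, 8, 9}  B4 = {1, 2, 5, 7, 8}  B5 = {1, 4, 5, 7, 8}
Tree: B1–B2, B2–B3, B3–B4, B4–B5

The largest bag has 5 vertices, giving width 4; this decomposition certifies tw(G) ≤ 4. Conversely, {1, 2, 5, 7, 8} is a clique of size 5, and the vertices of any clique must share a bag in every tree decomposition; so some bag has ≥ 5 vertices and tw(G) ≥ 4. Combining the bounds, tw(G) = 4.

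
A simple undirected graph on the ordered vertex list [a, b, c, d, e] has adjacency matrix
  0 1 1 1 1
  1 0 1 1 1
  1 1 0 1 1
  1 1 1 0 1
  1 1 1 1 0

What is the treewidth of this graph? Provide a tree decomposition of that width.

Treewidth 4.
One optimal decomposition is:
Bags: B1 = {a, b, c, d, e}
Tree: (single bag)

With just one bag of size 5, the width is 5 − 1 = 4, so tw(G) ≤ 4. Conversely, {a, b, c, d, e} is a clique of size 5, and the vertices of any clique must share a bag in every tree decomposition; so some bag has ≥ 5 vertices and tw(G) ≥ 4. Combining the bounds, tw(G) = 4.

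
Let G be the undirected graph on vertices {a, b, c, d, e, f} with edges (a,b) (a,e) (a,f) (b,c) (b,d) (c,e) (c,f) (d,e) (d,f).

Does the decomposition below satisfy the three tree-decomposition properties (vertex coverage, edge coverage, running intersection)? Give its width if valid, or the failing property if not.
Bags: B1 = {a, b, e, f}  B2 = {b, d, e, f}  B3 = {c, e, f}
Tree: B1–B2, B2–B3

No — edge (b,c) lies in no bag.

A tree decomposition must satisfy three properties: every vertex lies in some bag; for every edge, both endpoints lie together in some bag; and for every vertex, the bags containing it form a connected subtree. Here edge (b,c) lies in no bag, so the decomposition is invalid.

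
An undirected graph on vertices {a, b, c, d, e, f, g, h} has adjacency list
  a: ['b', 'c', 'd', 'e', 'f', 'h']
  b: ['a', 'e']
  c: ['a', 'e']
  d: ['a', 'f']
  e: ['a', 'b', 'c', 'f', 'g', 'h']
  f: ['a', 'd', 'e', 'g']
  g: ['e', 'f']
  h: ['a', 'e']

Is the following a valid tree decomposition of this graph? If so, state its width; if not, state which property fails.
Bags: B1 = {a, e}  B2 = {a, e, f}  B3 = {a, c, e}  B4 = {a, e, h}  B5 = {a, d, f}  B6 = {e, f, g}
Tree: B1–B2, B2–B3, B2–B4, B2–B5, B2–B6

No — vertex b appears in no bag.

A tree decomposition must satisfy three properties: every vertex lies in some bag; for every edge, both endpoints lie together in some bag; and for every vertex, the bags containing it form a connected subtree. Here vertex b appears in no bag, so the decomposition is invalid.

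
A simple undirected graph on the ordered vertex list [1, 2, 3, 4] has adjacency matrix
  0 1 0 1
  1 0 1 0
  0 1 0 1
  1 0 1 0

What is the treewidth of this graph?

A width-2 tree decomposition is:
Bags: B1 = {1, 3, 4}  B2 = {1, 2, 3}
Tree: B1–B2
Each bag holds 3 vertices, so the decomposition has width 2, which upper-bounds the treewidth. For the lower bound, G contains the cycle 1–4–3–2–1, so G is not a forest; only forests have treewidth ≤ 1, hence tw(G) ≥ 2. Hence tw(G) = 2 exactly.

2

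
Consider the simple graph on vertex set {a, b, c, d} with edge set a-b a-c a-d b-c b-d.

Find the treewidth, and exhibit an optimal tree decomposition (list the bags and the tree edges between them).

The largest bag has 3 vertices, giving width 2; this decomposition certifies tw(G) ≤ 2. On the other hand G contains the 3-clique {a, b, d}. A clique must lie in a single bag of any decomposition, so no decomposition can have width below 2. Therefore the treewidth is 2.

Treewidth 2.
One such decomposition:
Bags: B1 = {a, b, c}  B2 = {a, b, d}
Tree: B1–B2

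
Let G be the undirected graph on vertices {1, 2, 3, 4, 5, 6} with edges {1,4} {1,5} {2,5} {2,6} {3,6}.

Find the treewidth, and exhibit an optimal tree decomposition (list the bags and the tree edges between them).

Every bag has size at most 2, so the width is 2 − 1 = 1 and tw(G) ≤ 1. Any graph with an edge has treewidth ≥ 1, and G has the edge 4–1. Therefore the treewidth is 1.

Treewidth 1.
Bags: B1 = {1, 4}  B2 = {1, 5}  B3 = {2, 5}  B4 = {2, 6}  B5 = {3, 6}
Tree: B1–B2, B2–B3, B3–B4, B4–B5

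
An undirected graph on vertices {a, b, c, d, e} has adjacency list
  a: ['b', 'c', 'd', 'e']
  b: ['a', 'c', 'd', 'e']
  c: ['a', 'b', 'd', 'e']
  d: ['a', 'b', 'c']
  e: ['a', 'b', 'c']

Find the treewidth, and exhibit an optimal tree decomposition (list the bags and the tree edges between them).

The largest bag has 4 vertices, giving width 3; this decomposition certifies tw(G) ≤ 3. For the lower bound, the 4 vertices {a, b, c, d} are pairwise adjacent, and any tree decomposition puts a clique entirely inside one bag — forcing width ≥ 3. The upper and lower bounds meet at 3, so that is the treewidth.

Treewidth 3.
One optimal decomposition is:
Bags: B1 = {a, b, c, e}  B2 = {a, b, c, d}
Tree: B1–B2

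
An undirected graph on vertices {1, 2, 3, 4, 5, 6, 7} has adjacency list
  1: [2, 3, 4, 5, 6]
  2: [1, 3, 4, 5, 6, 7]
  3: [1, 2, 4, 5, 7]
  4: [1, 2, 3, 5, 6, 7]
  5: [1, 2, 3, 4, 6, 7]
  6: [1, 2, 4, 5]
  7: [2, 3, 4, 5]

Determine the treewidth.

4

A width-4 tree decomposition is:
Bags: B1 = {1, 2, 3, 4, 5}  B2 = {2, 3, 4, 5, 7}  B3 = {1, 2, 4, 5, 6}
Tree: B1–B2, B1–B3
Each bag holds 5 vertices, so the decomposition has width 4, which upper-bounds the treewidth. On the other hand G contains the 5-clique {1, 2, 3, 4, 5}. A clique must lie in a single bag of any decomposition, so no decomposition can have width below 4. Combining the bounds, tw(G) = 4.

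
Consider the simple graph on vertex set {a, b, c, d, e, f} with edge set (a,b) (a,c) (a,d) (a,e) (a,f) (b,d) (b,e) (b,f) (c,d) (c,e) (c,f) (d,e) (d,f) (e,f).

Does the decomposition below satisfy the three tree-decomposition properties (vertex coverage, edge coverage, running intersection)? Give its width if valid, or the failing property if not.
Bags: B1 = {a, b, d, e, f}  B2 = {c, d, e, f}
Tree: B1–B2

No — edge (a,c) lies in no bag.

A tree decomposition must satisfy three properties: every vertex lies in some bag; for every edge, both endpoints lie together in some bag; and for every vertex, the bags containing it form a connected subtree. Here edge (a,c) lies in no bag, so the decomposition is invalid.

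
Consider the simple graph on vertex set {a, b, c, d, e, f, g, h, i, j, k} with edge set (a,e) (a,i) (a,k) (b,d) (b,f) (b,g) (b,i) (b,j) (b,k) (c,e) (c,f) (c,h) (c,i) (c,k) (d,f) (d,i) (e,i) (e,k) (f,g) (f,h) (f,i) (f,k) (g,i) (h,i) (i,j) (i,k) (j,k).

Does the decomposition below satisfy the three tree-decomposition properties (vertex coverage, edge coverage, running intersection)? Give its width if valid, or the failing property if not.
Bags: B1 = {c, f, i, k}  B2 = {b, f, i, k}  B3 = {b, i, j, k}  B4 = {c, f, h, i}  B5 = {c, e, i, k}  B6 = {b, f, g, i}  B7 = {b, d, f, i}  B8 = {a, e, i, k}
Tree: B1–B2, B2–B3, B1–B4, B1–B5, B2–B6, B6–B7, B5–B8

Yes; width 3.

Every vertex of G appears in some bag (union = {a, b, c, d, e, f, g, h, i, j, k}); every edge is covered by a bag; and for each vertex v the set of bags containing v is connected in the bag tree. The decomposition is therefore valid. The largest bag has 4 vertices, so the width is 3.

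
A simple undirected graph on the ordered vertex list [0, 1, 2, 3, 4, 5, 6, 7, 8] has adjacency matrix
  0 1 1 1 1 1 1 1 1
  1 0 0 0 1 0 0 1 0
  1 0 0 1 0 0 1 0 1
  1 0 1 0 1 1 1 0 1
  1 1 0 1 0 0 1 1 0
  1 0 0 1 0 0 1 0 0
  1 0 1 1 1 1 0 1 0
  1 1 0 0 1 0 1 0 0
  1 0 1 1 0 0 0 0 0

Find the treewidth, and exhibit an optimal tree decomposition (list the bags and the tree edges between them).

Treewidth 3.
One optimal decomposition is:
Bags: B1 = {0, 2, 3, 6}  B2 = {0, 3, 4, 6}  B3 = {0, 4, 6, 7}  B4 = {0, 3, 5, 6}  B5 = {0, 2, 3, 8}  B6 = {0, 1, 4, 7}
Tree: B1–B2, B2–B3, B2–B4, B1–B5, B3–B6

The largest bag has 4 vertices, giving width 3; this decomposition certifies tw(G) ≤ 3. On the other hand G contains the 4-clique {0, 1, 4, 7}. A clique must lie in a single bag of any decomposition, so no decomposition can have width below 3. Therefore the treewidth is 3.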